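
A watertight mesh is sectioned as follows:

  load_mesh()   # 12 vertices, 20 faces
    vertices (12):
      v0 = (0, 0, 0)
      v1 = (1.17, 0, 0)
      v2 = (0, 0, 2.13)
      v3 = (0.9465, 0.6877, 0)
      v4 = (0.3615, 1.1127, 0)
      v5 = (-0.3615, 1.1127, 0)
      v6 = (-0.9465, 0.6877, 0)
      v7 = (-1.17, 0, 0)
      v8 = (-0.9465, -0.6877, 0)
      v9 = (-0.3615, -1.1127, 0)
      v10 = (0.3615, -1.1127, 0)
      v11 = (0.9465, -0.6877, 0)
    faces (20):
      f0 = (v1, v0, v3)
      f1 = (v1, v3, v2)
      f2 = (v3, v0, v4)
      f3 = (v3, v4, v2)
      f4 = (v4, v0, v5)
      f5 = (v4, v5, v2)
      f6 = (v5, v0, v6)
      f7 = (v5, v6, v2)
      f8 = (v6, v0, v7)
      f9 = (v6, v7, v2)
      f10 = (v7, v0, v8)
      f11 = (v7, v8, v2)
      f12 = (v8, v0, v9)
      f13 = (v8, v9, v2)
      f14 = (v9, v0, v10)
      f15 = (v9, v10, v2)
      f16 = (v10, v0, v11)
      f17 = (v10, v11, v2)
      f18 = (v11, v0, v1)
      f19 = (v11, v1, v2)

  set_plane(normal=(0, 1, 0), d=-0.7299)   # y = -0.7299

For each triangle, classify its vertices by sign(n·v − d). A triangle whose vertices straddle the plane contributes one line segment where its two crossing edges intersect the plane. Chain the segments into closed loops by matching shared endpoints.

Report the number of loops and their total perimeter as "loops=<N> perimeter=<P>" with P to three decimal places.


loops=1 perimeter=4.212

Straddling triangles (6 of 20):
  (v8,v0,v9) [++-] → (-0.237134, -0.7299, 0)–(-0.888413, -0.7299, 0)  len=0.6513
  (v8,v9,v2) [+-+] → (-0.888413, -0.7299, 0)–(-0.237134, -0.7299, 0.73278)  len=0.9804
  (v9,v0,v10) [-+-] → (-0.237134, -0.7299, 0)–(0.237134, -0.7299, 0)  len=0.4743
  (v9,v10,v2) [--+] → (0.237134, -0.7299, 0.73278)–(-0.237134, -0.7299, 0.73278)  len=0.4743
  (v10,v0,v11) [-++] → (0.237134, -0.7299, 0)–(0.888413, -0.7299, 0)  len=0.6513
  (v10,v11,v2) [-++] → (0.888413, -0.7299, 0)–(0.237134, -0.7299, 0.73278)  len=0.9804

Chained into 1 loop(s):
  loop 1: 6 segments, perimeter = 4.2118
Total perimeter = 4.212


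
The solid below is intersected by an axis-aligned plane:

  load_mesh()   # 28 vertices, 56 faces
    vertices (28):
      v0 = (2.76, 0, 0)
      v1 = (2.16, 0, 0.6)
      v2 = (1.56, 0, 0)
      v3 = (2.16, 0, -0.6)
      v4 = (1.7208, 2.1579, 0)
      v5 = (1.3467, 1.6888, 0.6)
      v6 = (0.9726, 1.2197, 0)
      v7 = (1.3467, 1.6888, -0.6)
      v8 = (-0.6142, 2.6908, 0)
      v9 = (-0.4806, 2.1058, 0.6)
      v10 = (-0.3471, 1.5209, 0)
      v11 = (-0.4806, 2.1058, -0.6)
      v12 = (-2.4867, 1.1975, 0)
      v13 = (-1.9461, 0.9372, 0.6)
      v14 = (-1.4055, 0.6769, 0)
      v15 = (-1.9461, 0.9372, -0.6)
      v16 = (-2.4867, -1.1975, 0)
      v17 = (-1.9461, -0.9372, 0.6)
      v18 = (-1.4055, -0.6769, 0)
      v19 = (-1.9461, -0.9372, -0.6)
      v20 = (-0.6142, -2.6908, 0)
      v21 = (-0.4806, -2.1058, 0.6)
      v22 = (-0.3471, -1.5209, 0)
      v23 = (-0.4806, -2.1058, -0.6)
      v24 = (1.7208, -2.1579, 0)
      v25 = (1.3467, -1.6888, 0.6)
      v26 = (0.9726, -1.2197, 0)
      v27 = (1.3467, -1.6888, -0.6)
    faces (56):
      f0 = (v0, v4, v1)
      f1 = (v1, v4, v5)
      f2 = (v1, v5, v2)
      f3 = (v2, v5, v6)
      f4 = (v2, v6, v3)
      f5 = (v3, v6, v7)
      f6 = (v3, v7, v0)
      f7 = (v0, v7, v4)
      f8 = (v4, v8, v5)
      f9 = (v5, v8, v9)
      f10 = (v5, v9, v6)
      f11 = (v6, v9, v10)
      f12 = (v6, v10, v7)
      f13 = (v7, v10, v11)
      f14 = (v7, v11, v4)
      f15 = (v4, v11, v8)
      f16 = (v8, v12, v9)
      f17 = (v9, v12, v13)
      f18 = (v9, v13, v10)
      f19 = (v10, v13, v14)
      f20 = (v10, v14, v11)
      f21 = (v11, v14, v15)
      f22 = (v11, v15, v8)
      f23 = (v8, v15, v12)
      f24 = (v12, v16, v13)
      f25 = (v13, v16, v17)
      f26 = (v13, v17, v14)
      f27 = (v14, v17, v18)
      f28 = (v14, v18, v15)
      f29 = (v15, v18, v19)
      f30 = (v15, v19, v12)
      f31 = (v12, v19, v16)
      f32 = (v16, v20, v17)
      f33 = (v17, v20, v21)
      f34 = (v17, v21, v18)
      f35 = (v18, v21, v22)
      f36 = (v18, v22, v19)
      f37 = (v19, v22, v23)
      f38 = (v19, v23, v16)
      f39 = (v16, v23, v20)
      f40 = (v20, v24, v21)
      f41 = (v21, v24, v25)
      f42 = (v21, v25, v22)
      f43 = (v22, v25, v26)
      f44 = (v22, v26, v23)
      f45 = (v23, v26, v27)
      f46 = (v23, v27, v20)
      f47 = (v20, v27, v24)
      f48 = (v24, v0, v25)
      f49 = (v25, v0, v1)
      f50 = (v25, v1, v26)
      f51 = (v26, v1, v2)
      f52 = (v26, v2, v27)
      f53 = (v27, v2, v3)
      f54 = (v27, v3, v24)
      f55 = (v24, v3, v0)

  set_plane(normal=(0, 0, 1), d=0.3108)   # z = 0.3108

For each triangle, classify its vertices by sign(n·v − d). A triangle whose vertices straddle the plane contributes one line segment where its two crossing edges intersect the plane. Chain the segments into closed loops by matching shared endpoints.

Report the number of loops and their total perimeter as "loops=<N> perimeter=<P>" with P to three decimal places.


loops=2 perimeter=26.241

Straddling triangles (28 of 56):
  (v0,v4,v1) [--+] → (1.94831, 1.04011, 0.3108)–(2.4492, 0, 0.3108)  len=1.1544
  (v1,v4,v5) [+-+] → (1.94831, 1.04011, 0.3108)–(1.52702, 1.91491, 0.3108)  len=0.9710
  (v1,v5,v2) [++-] → (1.44951, 0.874798, 0.3108)–(1.8708, 0, 0.3108)  len=0.9710
  (v2,v5,v6) [-+-] → (1.44951, 0.874798, 0.3108)–(1.16638, 1.46269, 0.3108)  len=0.6525
  (v4,v8,v5) [--+] → (0.401546, 2.17176, 0.3108)–(1.52702, 1.91491, 0.3108)  len=1.1544
  (v5,v8,v9) [+-+] → (0.401546, 2.17176, 0.3108)–(-0.544995, 2.38777, 0.3108)  len=0.9709
  (v5,v9,v6) [++-] → (0.219842, 1.6787, 0.3108)–(1.16638, 1.46269, 0.3108)  len=0.9709
  (v6,v9,v10) [-+-] → (0.219842, 1.6787, 0.3108)–(-0.416253, 1.82388, 0.3108)  len=0.6525
  (v8,v12,v9) [--+] → (-1.44754, 1.668, 0.3108)–(-0.544995, 2.38777, 0.3108)  len=1.1544
  (v9,v12,v13) [+-+] → (-1.44754, 1.668, 0.3108)–(-2.20667, 1.06266, 0.3108)  len=0.9709
  (v9,v13,v10) [++-] → (-1.17538, 1.21854, 0.3108)–(-0.416253, 1.82388, 0.3108)  len=0.9709
  (v10,v13,v14) [-+-] → (-1.17538, 1.21854, 0.3108)–(-1.68553, 0.811735, 0.3108)  len=0.6525
  (v12,v16,v13) [--+] → (-2.20667, -0.0917254, 0.3108)–(-2.20667, 1.06266, 0.3108)  len=1.1544
  (v13,v16,v17) [+-+] → (-2.20667, -0.0917254, 0.3108)–(-2.20667, -1.06266, 0.3108)  len=0.9709
  (v13,v17,v14) [++-] → (-1.68553, -0.159204, 0.3108)–(-1.68553, 0.811735, 0.3108)  len=0.9709
  (v14,v17,v18) [-+-] → (-1.68553, -0.159204, 0.3108)–(-1.68553, -0.811735, 0.3108)  len=0.6525
  (v16,v20,v17) [--+] → (-1.30412, -1.78244, 0.3108)–(-2.20667, -1.06266, 0.3108)  len=1.1544
  (v17,v20,v21) [+-+] → (-1.30412, -1.78244, 0.3108)–(-0.544995, -2.38777, 0.3108)  len=0.9709
  (v17,v21,v18) [++-] → (-0.926402, -1.41707, 0.3108)–(-1.68553, -0.811735, 0.3108)  len=0.9709
  (v18,v21,v22) [-+-] → (-0.926402, -1.41707, 0.3108)–(-0.416253, -1.82388, 0.3108)  len=0.6525
  (v20,v24,v21) [--+] → (0.580475, -2.13091, 0.3108)–(-0.544995, -2.38777, 0.3108)  len=1.1544
  (v21,v24,v25) [+-+] → (0.580475, -2.13091, 0.3108)–(1.52702, -1.91491, 0.3108)  len=0.9709
  (v21,v25,v22) [++-] → (0.530288, -1.60787, 0.3108)–(-0.416253, -1.82388, 0.3108)  len=0.9709
  (v22,v25,v26) [-+-] → (0.530288, -1.60787, 0.3108)–(1.16638, -1.46269, 0.3108)  len=0.6525
  (v24,v0,v25) [--+] → (2.02791, -0.874798, 0.3108)–(1.52702, -1.91491, 0.3108)  len=1.1544
  (v25,v0,v1) [+-+] → (2.02791, -0.874798, 0.3108)–(2.4492, 0, 0.3108)  len=0.9710
  (v25,v1,v26) [++-] → (1.58767, -0.587895, 0.3108)–(1.16638, -1.46269, 0.3108)  len=0.9710
  (v26,v1,v2) [-+-] → (1.58767, -0.587895, 0.3108)–(1.8708, 0, 0.3108)  len=0.6525

Chained into 2 loop(s):
  loop 1: 14 segments, perimeter = 14.8774
  loop 2: 14 segments, perimeter = 11.3639
Total perimeter = 26.241


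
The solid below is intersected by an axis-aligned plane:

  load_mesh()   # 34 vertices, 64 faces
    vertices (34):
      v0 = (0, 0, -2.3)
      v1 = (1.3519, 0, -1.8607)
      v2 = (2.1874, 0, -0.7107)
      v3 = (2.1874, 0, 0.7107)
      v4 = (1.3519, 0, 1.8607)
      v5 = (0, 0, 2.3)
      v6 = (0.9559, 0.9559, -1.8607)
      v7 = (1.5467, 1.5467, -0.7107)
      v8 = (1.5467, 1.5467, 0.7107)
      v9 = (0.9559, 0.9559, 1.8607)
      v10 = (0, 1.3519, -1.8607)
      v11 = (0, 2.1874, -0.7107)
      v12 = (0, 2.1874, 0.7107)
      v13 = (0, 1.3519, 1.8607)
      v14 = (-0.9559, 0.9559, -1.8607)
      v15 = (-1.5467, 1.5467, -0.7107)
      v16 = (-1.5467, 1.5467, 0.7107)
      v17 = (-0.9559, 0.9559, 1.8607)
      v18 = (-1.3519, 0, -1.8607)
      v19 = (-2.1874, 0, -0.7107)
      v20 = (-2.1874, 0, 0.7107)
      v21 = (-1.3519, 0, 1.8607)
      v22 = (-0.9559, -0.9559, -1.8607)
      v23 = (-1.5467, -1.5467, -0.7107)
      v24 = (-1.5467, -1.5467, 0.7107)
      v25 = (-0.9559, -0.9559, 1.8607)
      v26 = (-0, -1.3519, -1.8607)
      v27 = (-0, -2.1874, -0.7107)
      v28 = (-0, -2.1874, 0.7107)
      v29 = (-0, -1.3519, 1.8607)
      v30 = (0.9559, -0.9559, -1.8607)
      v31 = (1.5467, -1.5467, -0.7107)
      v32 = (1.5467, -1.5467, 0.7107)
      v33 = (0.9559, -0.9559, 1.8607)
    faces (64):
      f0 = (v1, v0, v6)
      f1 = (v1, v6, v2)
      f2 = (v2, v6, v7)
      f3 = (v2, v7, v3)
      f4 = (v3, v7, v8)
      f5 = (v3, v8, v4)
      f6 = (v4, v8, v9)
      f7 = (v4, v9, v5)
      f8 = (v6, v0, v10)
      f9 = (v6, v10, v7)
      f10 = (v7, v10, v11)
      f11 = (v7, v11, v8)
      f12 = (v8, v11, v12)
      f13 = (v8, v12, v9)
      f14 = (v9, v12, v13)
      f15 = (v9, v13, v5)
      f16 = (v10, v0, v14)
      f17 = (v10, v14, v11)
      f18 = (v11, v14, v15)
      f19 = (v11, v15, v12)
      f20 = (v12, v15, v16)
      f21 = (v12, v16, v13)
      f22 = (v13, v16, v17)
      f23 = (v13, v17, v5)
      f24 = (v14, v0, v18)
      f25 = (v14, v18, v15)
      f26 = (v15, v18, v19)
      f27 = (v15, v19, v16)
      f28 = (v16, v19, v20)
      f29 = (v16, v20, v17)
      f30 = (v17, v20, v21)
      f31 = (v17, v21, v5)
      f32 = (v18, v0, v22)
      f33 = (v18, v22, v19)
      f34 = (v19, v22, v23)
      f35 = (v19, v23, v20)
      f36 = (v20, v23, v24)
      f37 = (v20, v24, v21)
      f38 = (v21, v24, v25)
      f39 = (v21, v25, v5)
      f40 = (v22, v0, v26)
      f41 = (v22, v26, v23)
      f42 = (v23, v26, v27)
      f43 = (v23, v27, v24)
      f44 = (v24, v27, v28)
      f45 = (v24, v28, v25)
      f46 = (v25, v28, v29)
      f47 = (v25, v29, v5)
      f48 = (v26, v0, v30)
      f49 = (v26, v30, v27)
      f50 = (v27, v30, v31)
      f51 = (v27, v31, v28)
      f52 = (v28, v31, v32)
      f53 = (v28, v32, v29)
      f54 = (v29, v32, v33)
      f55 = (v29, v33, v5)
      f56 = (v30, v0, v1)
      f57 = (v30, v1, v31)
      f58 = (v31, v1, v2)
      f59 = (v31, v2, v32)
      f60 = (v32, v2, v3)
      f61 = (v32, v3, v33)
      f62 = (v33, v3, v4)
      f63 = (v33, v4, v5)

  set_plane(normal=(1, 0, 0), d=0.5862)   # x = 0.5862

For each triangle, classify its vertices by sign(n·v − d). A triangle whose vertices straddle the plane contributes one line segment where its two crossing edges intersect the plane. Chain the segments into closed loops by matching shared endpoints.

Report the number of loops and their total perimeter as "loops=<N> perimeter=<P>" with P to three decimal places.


Straddling triangles (20 of 64):
  (v1,v0,v6) [+-+] → (0.5862, 0, -2.10951)–(0.5862, 0.5862, -2.0306)  len=0.5915
  (v4,v9,v5) [++-] → (0.5862, 0.5862, 2.0306)–(0.5862, 0, 2.10951)  len=0.5915
  (v6,v0,v10) [+--] → (0.5862, 0.5862, -2.0306)–(0.5862, 1.10906, -1.8607)  len=0.5498
  (v6,v10,v7) [+-+] → (0.5862, 1.10906, -1.8607)–(0.5862, 1.42573, -1.42485)  len=0.5387
  (v7,v10,v11) [+--] → (0.5862, 1.42573, -1.42485)–(0.5862, 1.94457, -0.7107)  len=0.8827
  (v7,v11,v8) [+-+] → (0.5862, 1.94457, -0.7107)–(0.5862, 1.94457, -0.171989)  len=0.5387
  (v8,v11,v12) [+--] → (0.5862, 1.94457, -0.171989)–(0.5862, 1.94457, 0.7107)  len=0.8827
  (v8,v12,v9) [+-+] → (0.5862, 1.94457, 0.7107)–(0.5862, 1.43219, 1.41593)  len=0.8717
  (v9,v12,v13) [+--] → (0.5862, 1.43219, 1.41593)–(0.5862, 1.10906, 1.8607)  len=0.5498
  (v9,v13,v5) [+--] → (0.5862, 1.10906, 1.8607)–(0.5862, 0.5862, 2.0306)  len=0.5498
  (v26,v0,v30) [--+] → (0.5862, -0.5862, -2.0306)–(0.5862, -1.10906, -1.8607)  len=0.5498
  (v26,v30,v27) [-+-] → (0.5862, -1.10906, -1.8607)–(0.5862, -1.43219, -1.41593)  len=0.5498
  (v27,v30,v31) [-++] → (0.5862, -1.43219, -1.41593)–(0.5862, -1.94457, -0.7107)  len=0.8717
  (v27,v31,v28) [-+-] → (0.5862, -1.94457, -0.7107)–(0.5862, -1.94457, 0.171989)  len=0.8827
  (v28,v31,v32) [-++] → (0.5862, -1.94457, 0.171989)–(0.5862, -1.94457, 0.7107)  len=0.5387
  (v28,v32,v29) [-+-] → (0.5862, -1.94457, 0.7107)–(0.5862, -1.42573, 1.42485)  len=0.8827
  (v29,v32,v33) [-++] → (0.5862, -1.42573, 1.42485)–(0.5862, -1.10906, 1.8607)  len=0.5387
  (v29,v33,v5) [-+-] → (0.5862, -1.10906, 1.8607)–(0.5862, -0.5862, 2.0306)  len=0.5498
  (v30,v0,v1) [+-+] → (0.5862, -0.5862, -2.0306)–(0.5862, 0, -2.10951)  len=0.5915
  (v33,v4,v5) [++-] → (0.5862, 0, 2.10951)–(0.5862, -0.5862, 2.0306)  len=0.5915

Chained into 1 loop(s):
  loop 1: 20 segments, perimeter = 13.0937
Total perimeter = 13.094

loops=1 perimeter=13.094


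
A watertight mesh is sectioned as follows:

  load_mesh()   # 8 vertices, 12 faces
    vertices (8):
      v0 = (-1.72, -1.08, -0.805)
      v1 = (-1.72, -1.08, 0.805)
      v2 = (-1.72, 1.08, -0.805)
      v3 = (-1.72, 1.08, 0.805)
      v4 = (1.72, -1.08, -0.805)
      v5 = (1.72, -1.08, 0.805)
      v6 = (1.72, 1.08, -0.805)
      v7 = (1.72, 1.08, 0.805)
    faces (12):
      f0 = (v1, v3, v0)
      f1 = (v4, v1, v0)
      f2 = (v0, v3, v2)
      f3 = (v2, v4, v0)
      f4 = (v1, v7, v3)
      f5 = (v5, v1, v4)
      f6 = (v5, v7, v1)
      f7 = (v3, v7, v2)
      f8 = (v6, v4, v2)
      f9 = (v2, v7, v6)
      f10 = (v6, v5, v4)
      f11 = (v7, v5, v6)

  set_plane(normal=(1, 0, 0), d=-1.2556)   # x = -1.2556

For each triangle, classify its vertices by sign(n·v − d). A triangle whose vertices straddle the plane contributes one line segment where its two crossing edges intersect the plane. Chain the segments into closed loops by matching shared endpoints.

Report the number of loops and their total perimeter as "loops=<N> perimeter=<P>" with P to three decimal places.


loops=1 perimeter=7.540

Straddling triangles (8 of 12):
  (v4,v1,v0) [+--] → (-1.2556, -1.08, 0.58765)–(-1.2556, -1.08, -0.805)  len=1.3927
  (v2,v4,v0) [-+-] → (-1.2556, 0.7884, -0.805)–(-1.2556, -1.08, -0.805)  len=1.8684
  (v1,v7,v3) [-+-] → (-1.2556, -0.7884, 0.805)–(-1.2556, 1.08, 0.805)  len=1.8684
  (v5,v1,v4) [+-+] → (-1.2556, -1.08, 0.805)–(-1.2556, -1.08, 0.58765)  len=0.2174
  (v5,v7,v1) [++-] → (-1.2556, -0.7884, 0.805)–(-1.2556, -1.08, 0.805)  len=0.2916
  (v3,v7,v2) [-+-] → (-1.2556, 1.08, 0.805)–(-1.2556, 1.08, -0.58765)  len=1.3927
  (v6,v4,v2) [++-] → (-1.2556, 0.7884, -0.805)–(-1.2556, 1.08, -0.805)  len=0.2916
  (v2,v7,v6) [-++] → (-1.2556, 1.08, -0.58765)–(-1.2556, 1.08, -0.805)  len=0.2174

Chained into 1 loop(s):
  loop 1: 8 segments, perimeter = 7.5400
Total perimeter = 7.540


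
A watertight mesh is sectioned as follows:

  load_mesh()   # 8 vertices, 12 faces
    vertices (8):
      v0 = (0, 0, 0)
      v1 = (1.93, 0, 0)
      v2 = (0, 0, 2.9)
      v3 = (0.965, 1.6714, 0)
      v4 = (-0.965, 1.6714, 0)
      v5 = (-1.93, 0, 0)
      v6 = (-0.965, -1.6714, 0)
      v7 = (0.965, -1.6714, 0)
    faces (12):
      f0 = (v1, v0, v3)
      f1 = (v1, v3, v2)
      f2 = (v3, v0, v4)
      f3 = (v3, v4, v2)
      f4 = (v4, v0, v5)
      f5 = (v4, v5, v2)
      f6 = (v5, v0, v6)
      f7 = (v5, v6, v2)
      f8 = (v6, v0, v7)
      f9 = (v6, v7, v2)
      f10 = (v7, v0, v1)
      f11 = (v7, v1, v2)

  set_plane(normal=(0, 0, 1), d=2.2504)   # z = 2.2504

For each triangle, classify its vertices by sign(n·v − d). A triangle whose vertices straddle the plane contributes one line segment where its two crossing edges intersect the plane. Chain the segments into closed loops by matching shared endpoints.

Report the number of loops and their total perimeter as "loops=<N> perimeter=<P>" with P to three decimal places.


Straddling triangles (6 of 12):
  (v1,v3,v2) [--+] → (0.21616, 0.374394, 2.2504)–(0.43232, 0, 2.2504)  len=0.4323
  (v3,v4,v2) [--+] → (-0.21616, 0.374394, 2.2504)–(0.21616, 0.374394, 2.2504)  len=0.4323
  (v4,v5,v2) [--+] → (-0.43232, 0, 2.2504)–(-0.21616, 0.374394, 2.2504)  len=0.4323
  (v5,v6,v2) [--+] → (-0.21616, -0.374394, 2.2504)–(-0.43232, 0, 2.2504)  len=0.4323
  (v6,v7,v2) [--+] → (0.21616, -0.374394, 2.2504)–(-0.21616, -0.374394, 2.2504)  len=0.4323
  (v7,v1,v2) [--+] → (0.43232, 0, 2.2504)–(0.21616, -0.374394, 2.2504)  len=0.4323

Chained into 1 loop(s):
  loop 1: 6 segments, perimeter = 2.5939
Total perimeter = 2.594

loops=1 perimeter=2.594


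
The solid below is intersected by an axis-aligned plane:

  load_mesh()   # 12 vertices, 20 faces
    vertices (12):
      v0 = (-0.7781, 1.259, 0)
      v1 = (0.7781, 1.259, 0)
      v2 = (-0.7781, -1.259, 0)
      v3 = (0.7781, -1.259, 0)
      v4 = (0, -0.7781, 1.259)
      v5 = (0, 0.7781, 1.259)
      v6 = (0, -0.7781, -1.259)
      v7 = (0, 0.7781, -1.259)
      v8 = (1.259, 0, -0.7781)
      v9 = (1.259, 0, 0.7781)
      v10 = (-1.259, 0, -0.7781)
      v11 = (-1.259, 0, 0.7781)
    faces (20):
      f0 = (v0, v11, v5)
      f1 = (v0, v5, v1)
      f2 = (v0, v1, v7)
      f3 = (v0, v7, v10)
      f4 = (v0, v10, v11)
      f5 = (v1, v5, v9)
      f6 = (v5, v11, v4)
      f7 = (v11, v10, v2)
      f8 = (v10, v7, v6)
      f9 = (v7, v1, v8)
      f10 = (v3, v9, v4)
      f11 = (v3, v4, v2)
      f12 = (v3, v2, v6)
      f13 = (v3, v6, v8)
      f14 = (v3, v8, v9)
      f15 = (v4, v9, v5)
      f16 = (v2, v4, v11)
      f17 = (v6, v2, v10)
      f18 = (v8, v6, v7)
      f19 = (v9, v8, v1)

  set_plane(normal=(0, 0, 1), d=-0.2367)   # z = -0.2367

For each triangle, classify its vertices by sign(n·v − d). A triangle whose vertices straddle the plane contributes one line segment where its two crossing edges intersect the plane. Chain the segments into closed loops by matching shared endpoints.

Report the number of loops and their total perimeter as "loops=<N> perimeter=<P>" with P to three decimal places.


Straddling triangles (10 of 20):
  (v0,v1,v7) [++-] → (0.631812, 1.16859, -0.2367)–(-0.631812, 1.16859, -0.2367)  len=1.2636
  (v0,v7,v10) [+--] → (-0.631812, 1.16859, -0.2367)–(-0.924391, 0.876009, -0.2367)  len=0.4138
  (v0,v10,v11) [+-+] → (-0.924391, 0.876009, -0.2367)–(-1.259, 0, -0.2367)  len=0.9377
  (v11,v10,v2) [+-+] → (-1.259, 0, -0.2367)–(-0.924391, -0.876009, -0.2367)  len=0.9377
  (v7,v1,v8) [-+-] → (0.631812, 1.16859, -0.2367)–(0.924391, 0.876009, -0.2367)  len=0.4138
  (v3,v2,v6) [++-] → (-0.631812, -1.16859, -0.2367)–(0.631812, -1.16859, -0.2367)  len=1.2636
  (v3,v6,v8) [+--] → (0.631812, -1.16859, -0.2367)–(0.924391, -0.876009, -0.2367)  len=0.4138
  (v3,v8,v9) [+-+] → (0.924391, -0.876009, -0.2367)–(1.259, 0, -0.2367)  len=0.9377
  (v6,v2,v10) [-+-] → (-0.631812, -1.16859, -0.2367)–(-0.924391, -0.876009, -0.2367)  len=0.4138
  (v9,v8,v1) [+-+] → (1.259, 0, -0.2367)–(0.924391, 0.876009, -0.2367)  len=0.9377

Chained into 1 loop(s):
  loop 1: 10 segments, perimeter = 7.9333
Total perimeter = 7.933

loops=1 perimeter=7.933


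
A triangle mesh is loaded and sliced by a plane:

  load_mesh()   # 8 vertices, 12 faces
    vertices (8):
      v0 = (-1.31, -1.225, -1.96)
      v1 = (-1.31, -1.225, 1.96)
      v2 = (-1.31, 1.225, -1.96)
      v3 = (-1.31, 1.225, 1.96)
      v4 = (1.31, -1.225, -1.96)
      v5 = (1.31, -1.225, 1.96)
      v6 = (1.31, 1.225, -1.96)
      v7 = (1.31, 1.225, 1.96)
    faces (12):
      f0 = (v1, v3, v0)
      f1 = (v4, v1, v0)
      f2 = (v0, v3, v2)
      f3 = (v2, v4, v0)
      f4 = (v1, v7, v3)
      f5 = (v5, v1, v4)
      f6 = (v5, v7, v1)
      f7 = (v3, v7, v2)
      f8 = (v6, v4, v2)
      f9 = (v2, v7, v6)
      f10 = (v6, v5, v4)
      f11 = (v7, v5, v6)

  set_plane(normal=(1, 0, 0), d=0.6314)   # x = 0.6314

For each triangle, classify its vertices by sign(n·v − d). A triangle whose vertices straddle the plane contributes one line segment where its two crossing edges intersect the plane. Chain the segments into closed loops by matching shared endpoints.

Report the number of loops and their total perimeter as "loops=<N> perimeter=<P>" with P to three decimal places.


loops=1 perimeter=12.740

Straddling triangles (8 of 12):
  (v4,v1,v0) [+--] → (0.6314, -1.225, -0.94469)–(0.6314, -1.225, -1.96)  len=1.0153
  (v2,v4,v0) [-+-] → (0.6314, -0.590431, -1.96)–(0.6314, -1.225, -1.96)  len=0.6346
  (v1,v7,v3) [-+-] → (0.6314, 0.590431, 1.96)–(0.6314, 1.225, 1.96)  len=0.6346
  (v5,v1,v4) [+-+] → (0.6314, -1.225, 1.96)–(0.6314, -1.225, -0.94469)  len=2.9047
  (v5,v7,v1) [++-] → (0.6314, 0.590431, 1.96)–(0.6314, -1.225, 1.96)  len=1.8154
  (v3,v7,v2) [-+-] → (0.6314, 1.225, 1.96)–(0.6314, 1.225, 0.94469)  len=1.0153
  (v6,v4,v2) [++-] → (0.6314, -0.590431, -1.96)–(0.6314, 1.225, -1.96)  len=1.8154
  (v2,v7,v6) [-++] → (0.6314, 1.225, 0.94469)–(0.6314, 1.225, -1.96)  len=2.9047

Chained into 1 loop(s):
  loop 1: 8 segments, perimeter = 12.7400
Total perimeter = 12.740


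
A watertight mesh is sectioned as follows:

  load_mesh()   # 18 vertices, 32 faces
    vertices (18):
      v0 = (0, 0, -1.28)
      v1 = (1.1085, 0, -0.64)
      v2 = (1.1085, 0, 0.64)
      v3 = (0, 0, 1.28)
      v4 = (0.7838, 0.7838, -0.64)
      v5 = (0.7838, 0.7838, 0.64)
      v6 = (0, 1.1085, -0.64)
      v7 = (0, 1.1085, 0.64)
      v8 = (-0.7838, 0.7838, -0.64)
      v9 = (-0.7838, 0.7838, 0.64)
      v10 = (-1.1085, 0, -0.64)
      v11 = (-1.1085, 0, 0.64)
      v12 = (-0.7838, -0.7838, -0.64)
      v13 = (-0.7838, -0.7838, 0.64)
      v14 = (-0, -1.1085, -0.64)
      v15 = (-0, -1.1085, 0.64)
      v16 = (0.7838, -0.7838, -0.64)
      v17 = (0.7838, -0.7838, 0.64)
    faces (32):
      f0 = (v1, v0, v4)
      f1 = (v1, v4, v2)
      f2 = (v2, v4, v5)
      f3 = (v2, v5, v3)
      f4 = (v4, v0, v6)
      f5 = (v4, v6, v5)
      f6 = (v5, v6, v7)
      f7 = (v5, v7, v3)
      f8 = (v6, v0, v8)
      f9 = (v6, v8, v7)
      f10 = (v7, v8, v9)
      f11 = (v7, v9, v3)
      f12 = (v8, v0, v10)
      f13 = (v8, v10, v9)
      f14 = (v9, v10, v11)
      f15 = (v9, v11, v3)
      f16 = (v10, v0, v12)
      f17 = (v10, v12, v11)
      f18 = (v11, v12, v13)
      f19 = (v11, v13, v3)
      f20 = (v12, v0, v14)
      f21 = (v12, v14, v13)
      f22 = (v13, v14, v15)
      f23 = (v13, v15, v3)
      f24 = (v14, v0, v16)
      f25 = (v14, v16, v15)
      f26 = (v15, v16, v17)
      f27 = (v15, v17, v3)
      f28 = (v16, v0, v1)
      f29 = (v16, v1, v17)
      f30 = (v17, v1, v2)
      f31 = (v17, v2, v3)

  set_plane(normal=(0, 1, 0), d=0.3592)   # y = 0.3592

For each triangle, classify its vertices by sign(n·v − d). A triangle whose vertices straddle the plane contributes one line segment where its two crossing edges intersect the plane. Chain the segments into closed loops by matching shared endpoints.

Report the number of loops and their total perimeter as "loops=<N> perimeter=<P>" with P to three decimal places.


loops=1 perimeter=6.811

Straddling triangles (12 of 32):
  (v1,v0,v4) [--+] → (0.3592, 0.3592, -0.986701)–(0.959696, 0.3592, -0.64)  len=0.6934
  (v1,v4,v2) [-+-] → (0.959696, 0.3592, -0.64)–(0.959696, 0.3592, 0.0534014)  len=0.6934
  (v2,v4,v5) [-++] → (0.959696, 0.3592, 0.0534014)–(0.959696, 0.3592, 0.64)  len=0.5866
  (v2,v5,v3) [-+-] → (0.959696, 0.3592, 0.64)–(0.3592, 0.3592, 0.986701)  len=0.6934
  (v4,v0,v6) [+-+] → (0.3592, 0.3592, -0.986701)–(0, 0.3592, -1.07261)  len=0.3693
  (v5,v7,v3) [++-] → (0, 0.3592, 1.07261)–(0.3592, 0.3592, 0.986701)  len=0.3693
  (v6,v0,v8) [+-+] → (0, 0.3592, -1.07261)–(-0.3592, 0.3592, -0.986701)  len=0.3693
  (v7,v9,v3) [++-] → (-0.3592, 0.3592, 0.986701)–(0, 0.3592, 1.07261)  len=0.3693
  (v8,v0,v10) [+--] → (-0.3592, 0.3592, -0.986701)–(-0.959696, 0.3592, -0.64)  len=0.6934
  (v8,v10,v9) [+-+] → (-0.959696, 0.3592, -0.64)–(-0.959696, 0.3592, -0.0534014)  len=0.5866
  (v9,v10,v11) [+--] → (-0.959696, 0.3592, -0.0534014)–(-0.959696, 0.3592, 0.64)  len=0.6934
  (v9,v11,v3) [+--] → (-0.959696, 0.3592, 0.64)–(-0.3592, 0.3592, 0.986701)  len=0.6934

Chained into 1 loop(s):
  loop 1: 12 segments, perimeter = 6.8109
Total perimeter = 6.811


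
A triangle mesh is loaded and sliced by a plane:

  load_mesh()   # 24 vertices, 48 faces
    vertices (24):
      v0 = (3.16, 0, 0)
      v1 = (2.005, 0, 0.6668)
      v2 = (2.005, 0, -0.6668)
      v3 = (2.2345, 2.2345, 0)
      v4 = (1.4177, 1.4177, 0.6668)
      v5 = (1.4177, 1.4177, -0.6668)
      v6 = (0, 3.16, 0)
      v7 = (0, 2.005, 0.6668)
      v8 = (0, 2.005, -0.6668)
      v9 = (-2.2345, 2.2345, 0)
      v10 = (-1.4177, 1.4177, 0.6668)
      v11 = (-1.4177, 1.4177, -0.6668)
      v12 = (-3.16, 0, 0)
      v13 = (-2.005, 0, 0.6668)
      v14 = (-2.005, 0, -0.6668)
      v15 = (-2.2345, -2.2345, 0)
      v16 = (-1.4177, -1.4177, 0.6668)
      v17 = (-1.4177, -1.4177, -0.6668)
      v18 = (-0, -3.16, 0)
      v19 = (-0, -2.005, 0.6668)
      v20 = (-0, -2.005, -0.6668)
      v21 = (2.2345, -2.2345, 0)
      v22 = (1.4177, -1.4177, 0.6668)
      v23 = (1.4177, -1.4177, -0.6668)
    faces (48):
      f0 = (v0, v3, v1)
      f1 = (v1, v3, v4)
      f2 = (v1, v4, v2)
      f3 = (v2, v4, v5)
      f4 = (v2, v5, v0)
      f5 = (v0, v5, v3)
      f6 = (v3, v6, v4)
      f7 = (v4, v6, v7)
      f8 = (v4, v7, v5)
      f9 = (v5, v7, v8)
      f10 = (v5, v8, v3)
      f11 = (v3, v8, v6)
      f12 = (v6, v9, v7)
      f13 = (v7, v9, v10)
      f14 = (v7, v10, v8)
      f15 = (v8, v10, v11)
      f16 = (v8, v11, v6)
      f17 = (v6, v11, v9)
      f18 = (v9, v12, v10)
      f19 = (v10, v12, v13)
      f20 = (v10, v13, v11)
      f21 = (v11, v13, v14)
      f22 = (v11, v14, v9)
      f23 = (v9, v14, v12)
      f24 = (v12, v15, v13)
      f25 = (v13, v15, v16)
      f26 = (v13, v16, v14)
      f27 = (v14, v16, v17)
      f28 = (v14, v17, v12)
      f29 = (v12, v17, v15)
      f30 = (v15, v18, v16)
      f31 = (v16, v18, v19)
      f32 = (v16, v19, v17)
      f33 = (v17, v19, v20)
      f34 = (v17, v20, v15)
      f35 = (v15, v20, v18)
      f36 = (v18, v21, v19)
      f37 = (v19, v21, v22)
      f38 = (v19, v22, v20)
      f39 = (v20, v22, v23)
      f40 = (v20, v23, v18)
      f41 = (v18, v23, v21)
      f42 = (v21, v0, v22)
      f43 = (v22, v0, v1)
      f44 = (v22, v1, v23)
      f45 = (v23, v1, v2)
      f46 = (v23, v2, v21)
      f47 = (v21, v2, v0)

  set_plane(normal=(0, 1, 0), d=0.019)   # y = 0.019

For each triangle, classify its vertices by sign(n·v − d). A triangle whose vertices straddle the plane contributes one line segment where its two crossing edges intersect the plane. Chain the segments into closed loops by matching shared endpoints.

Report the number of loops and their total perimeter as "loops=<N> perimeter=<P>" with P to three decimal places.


Straddling triangles (12 of 48):
  (v0,v3,v1) [-+-] → (3.15213, 0.019, 0)–(2.00695, 0.019, 0.66113)  len=1.3223
  (v1,v3,v4) [-++] → (2.00695, 0.019, 0.66113)–(1.99713, 0.019, 0.6668)  len=0.0113
  (v1,v4,v2) [-+-] → (1.99713, 0.019, 0.6668)–(1.99713, 0.019, -0.648927)  len=1.3157
  (v2,v4,v5) [-++] → (1.99713, 0.019, -0.648927)–(1.99713, 0.019, -0.6668)  len=0.0179
  (v2,v5,v0) [-+-] → (1.99713, 0.019, -0.6668)–(3.13665, 0.019, -0.00893645)  len=1.3158
  (v0,v5,v3) [-++] → (3.13665, 0.019, -0.00893645)–(3.15213, 0.019, 0)  len=0.0179
  (v9,v12,v10) [+-+] → (-3.15213, 0.019, 0)–(-3.13665, 0.019, 0.00893645)  len=0.0179
  (v10,v12,v13) [+--] → (-3.13665, 0.019, 0.00893645)–(-1.99713, 0.019, 0.6668)  len=1.3158
  (v10,v13,v11) [+-+] → (-1.99713, 0.019, 0.6668)–(-1.99713, 0.019, 0.648927)  len=0.0179
  (v11,v13,v14) [+--] → (-1.99713, 0.019, 0.648927)–(-1.99713, 0.019, -0.6668)  len=1.3157
  (v11,v14,v9) [+-+] → (-1.99713, 0.019, -0.6668)–(-2.00695, 0.019, -0.66113)  len=0.0113
  (v9,v14,v12) [+--] → (-2.00695, 0.019, -0.66113)–(-3.15213, 0.019, 0)  len=1.3223

Chained into 2 loop(s):
  loop 1: 6 segments, perimeter = 4.0009
  loop 2: 6 segments, perimeter = 4.0009
Total perimeter = 8.002

loops=2 perimeter=8.002


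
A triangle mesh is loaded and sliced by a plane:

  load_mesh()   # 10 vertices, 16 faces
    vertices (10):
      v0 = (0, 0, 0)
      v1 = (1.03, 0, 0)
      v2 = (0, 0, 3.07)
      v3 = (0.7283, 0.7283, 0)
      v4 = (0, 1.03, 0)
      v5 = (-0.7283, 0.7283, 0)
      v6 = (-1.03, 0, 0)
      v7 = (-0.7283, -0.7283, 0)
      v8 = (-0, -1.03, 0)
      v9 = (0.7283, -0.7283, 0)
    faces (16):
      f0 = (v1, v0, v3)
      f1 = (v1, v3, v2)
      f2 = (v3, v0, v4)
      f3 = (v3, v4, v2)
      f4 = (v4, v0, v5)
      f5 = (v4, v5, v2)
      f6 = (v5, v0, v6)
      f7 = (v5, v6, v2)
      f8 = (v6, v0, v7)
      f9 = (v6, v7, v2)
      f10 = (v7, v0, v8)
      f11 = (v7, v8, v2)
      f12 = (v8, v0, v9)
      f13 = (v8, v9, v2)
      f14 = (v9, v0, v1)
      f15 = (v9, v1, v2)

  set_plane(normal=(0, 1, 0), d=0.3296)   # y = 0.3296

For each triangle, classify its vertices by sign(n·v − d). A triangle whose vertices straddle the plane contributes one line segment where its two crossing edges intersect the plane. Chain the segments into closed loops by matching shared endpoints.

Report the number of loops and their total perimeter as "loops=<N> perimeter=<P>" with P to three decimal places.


Straddling triangles (8 of 16):
  (v1,v0,v3) [--+] → (0.3296, 0.3296, 0)–(0.893462, 0.3296, 0)  len=0.5639
  (v1,v3,v2) [-+-] → (0.893462, 0.3296, 0)–(0.3296, 0.3296, 1.68064)  len=1.7727
  (v3,v0,v4) [+-+] → (0.3296, 0.3296, 0)–(0, 0.3296, 0)  len=0.3296
  (v3,v4,v2) [++-] → (0, 0.3296, 2.0876)–(0.3296, 0.3296, 1.68064)  len=0.5237
  (v4,v0,v5) [+-+] → (0, 0.3296, 0)–(-0.3296, 0.3296, 0)  len=0.3296
  (v4,v5,v2) [++-] → (-0.3296, 0.3296, 1.68064)–(0, 0.3296, 2.0876)  len=0.5237
  (v5,v0,v6) [+--] → (-0.3296, 0.3296, 0)–(-0.893462, 0.3296, 0)  len=0.5639
  (v5,v6,v2) [+--] → (-0.893462, 0.3296, 0)–(-0.3296, 0.3296, 1.68064)  len=1.7727

Chained into 1 loop(s):
  loop 1: 8 segments, perimeter = 6.3797
Total perimeter = 6.380

loops=1 perimeter=6.380


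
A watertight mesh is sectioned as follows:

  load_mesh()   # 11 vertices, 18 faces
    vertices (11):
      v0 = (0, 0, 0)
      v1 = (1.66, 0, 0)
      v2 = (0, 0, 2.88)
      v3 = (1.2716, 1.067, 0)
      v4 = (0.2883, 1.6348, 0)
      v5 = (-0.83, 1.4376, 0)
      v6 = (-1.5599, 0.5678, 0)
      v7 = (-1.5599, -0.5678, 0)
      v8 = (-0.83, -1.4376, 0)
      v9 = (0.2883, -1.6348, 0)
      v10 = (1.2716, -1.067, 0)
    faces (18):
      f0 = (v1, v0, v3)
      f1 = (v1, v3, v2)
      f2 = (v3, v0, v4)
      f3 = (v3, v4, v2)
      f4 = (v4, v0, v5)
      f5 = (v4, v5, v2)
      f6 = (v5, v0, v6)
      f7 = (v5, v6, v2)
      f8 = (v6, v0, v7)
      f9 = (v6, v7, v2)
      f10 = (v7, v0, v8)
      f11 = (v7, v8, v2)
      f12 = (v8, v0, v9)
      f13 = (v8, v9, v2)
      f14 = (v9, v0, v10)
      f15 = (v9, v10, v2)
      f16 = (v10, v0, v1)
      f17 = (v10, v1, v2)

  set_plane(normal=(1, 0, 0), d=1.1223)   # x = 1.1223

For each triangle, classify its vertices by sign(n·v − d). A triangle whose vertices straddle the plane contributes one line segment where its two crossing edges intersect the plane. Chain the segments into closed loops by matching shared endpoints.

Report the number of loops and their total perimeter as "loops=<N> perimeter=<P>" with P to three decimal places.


loops=1 perimeter=5.332

Straddling triangles (8 of 18):
  (v1,v0,v3) [+-+] → (1.1223, 0, 0)–(1.1223, 0.941722, 0)  len=0.9417
  (v1,v3,v2) [++-] → (1.1223, 0.941722, 0.338144)–(1.1223, 0, 0.932877)  len=1.1138
  (v3,v0,v4) [+--] → (1.1223, 0.941722, 0)–(1.1223, 1.15321, 0)  len=0.2115
  (v3,v4,v2) [+--] → (1.1223, 1.15321, 0)–(1.1223, 0.941722, 0.338144)  len=0.3988
  (v9,v0,v10) [--+] → (1.1223, -0.941722, 0)–(1.1223, -1.15321, 0)  len=0.2115
  (v9,v10,v2) [-+-] → (1.1223, -1.15321, 0)–(1.1223, -0.941722, 0.338144)  len=0.3988
  (v10,v0,v1) [+-+] → (1.1223, -0.941722, 0)–(1.1223, 0, 0)  len=0.9417
  (v10,v1,v2) [++-] → (1.1223, 0, 0.932877)–(1.1223, -0.941722, 0.338144)  len=1.1138

Chained into 1 loop(s):
  loop 1: 8 segments, perimeter = 5.3317
Total perimeter = 5.332


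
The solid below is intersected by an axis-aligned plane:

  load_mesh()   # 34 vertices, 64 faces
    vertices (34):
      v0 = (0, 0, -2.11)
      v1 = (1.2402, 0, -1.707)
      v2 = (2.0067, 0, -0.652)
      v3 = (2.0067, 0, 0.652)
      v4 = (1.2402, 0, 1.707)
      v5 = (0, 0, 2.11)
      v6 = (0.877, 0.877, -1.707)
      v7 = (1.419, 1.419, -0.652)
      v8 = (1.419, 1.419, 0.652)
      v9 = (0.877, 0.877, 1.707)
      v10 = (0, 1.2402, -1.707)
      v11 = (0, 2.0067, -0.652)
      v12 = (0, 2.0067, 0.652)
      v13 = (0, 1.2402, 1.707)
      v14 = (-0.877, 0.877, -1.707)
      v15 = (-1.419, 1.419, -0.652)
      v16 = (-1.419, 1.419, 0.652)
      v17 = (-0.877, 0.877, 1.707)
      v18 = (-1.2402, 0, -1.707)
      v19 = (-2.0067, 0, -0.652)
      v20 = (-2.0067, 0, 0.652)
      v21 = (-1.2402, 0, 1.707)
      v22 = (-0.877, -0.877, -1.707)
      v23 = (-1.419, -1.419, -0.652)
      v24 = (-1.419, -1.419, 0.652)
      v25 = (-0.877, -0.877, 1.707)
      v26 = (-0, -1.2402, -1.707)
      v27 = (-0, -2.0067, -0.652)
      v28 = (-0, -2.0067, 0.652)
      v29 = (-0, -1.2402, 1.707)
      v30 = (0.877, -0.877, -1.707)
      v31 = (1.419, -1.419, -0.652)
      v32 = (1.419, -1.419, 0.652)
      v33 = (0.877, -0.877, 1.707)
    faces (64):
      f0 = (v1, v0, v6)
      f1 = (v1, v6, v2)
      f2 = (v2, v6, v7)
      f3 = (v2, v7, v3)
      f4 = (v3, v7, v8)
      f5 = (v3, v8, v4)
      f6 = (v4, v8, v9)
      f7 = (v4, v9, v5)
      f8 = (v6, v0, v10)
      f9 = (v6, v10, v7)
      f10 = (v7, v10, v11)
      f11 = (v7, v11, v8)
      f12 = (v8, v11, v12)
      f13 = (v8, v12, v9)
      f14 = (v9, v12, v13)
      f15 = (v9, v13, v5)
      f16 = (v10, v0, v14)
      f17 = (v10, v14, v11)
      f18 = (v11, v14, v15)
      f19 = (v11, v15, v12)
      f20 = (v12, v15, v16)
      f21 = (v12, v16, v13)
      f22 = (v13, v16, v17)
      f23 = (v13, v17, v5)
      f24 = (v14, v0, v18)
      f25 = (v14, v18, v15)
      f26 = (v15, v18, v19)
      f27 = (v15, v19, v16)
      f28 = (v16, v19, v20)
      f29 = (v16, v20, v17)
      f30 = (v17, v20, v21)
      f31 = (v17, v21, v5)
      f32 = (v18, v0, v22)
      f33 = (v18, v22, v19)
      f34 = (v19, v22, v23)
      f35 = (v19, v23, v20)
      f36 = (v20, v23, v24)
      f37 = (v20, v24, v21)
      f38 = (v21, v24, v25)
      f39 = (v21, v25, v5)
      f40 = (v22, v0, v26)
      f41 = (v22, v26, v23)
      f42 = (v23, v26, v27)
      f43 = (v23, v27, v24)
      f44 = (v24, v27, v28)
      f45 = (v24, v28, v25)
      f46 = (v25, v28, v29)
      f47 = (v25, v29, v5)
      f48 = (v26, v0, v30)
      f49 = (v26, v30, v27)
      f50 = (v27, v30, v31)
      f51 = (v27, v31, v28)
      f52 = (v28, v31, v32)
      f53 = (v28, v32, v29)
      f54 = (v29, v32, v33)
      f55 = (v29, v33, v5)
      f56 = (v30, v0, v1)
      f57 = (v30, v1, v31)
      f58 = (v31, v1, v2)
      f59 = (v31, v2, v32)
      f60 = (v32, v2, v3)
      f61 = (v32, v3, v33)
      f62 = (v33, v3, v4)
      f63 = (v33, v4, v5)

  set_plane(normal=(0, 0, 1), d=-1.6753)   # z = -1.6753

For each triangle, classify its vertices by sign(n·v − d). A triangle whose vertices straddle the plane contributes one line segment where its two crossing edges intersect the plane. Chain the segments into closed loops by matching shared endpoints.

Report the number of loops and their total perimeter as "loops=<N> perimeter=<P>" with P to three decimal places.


loops=1 perimeter=7.735

Straddling triangles (16 of 64):
  (v1,v6,v2) [--+] → (0.910945, 0.850648, -1.6753)–(1.26323, 0, -1.6753)  len=0.9207
  (v2,v6,v7) [+-+] → (0.910945, 0.850648, -1.6753)–(0.893286, 0.893286, -1.6753)  len=0.0461
  (v6,v10,v7) [--+] → (0.0426373, 1.24557, -1.6753)–(0.893286, 0.893286, -1.6753)  len=0.9207
  (v7,v10,v11) [+-+] → (0.0426373, 1.24557, -1.6753)–(0, 1.26323, -1.6753)  len=0.0461
  (v10,v14,v11) [--+] → (-0.850648, 0.910945, -1.6753)–(0, 1.26323, -1.6753)  len=0.9207
  (v11,v14,v15) [+-+] → (-0.850648, 0.910945, -1.6753)–(-0.893286, 0.893286, -1.6753)  len=0.0461
  (v14,v18,v15) [--+] → (-1.24557, 0.0426373, -1.6753)–(-0.893286, 0.893286, -1.6753)  len=0.9207
  (v15,v18,v19) [+-+] → (-1.24557, 0.0426373, -1.6753)–(-1.26323, 0, -1.6753)  len=0.0461
  (v18,v22,v19) [--+] → (-0.910945, -0.850648, -1.6753)–(-1.26323, 0, -1.6753)  len=0.9207
  (v19,v22,v23) [+-+] → (-0.910945, -0.850648, -1.6753)–(-0.893286, -0.893286, -1.6753)  len=0.0461
  (v22,v26,v23) [--+] → (-0.0426373, -1.24557, -1.6753)–(-0.893286, -0.893286, -1.6753)  len=0.9207
  (v23,v26,v27) [+-+] → (-0.0426373, -1.24557, -1.6753)–(0, -1.26323, -1.6753)  len=0.0461
  (v26,v30,v27) [--+] → (0.850648, -0.910945, -1.6753)–(0, -1.26323, -1.6753)  len=0.9207
  (v27,v30,v31) [+-+] → (0.850648, -0.910945, -1.6753)–(0.893286, -0.893286, -1.6753)  len=0.0461
  (v30,v1,v31) [--+] → (1.24557, -0.0426373, -1.6753)–(0.893286, -0.893286, -1.6753)  len=0.9207
  (v31,v1,v2) [+-+] → (1.24557, -0.0426373, -1.6753)–(1.26323, 0, -1.6753)  len=0.0461

Chained into 1 loop(s):
  loop 1: 16 segments, perimeter = 7.7349
Total perimeter = 7.735


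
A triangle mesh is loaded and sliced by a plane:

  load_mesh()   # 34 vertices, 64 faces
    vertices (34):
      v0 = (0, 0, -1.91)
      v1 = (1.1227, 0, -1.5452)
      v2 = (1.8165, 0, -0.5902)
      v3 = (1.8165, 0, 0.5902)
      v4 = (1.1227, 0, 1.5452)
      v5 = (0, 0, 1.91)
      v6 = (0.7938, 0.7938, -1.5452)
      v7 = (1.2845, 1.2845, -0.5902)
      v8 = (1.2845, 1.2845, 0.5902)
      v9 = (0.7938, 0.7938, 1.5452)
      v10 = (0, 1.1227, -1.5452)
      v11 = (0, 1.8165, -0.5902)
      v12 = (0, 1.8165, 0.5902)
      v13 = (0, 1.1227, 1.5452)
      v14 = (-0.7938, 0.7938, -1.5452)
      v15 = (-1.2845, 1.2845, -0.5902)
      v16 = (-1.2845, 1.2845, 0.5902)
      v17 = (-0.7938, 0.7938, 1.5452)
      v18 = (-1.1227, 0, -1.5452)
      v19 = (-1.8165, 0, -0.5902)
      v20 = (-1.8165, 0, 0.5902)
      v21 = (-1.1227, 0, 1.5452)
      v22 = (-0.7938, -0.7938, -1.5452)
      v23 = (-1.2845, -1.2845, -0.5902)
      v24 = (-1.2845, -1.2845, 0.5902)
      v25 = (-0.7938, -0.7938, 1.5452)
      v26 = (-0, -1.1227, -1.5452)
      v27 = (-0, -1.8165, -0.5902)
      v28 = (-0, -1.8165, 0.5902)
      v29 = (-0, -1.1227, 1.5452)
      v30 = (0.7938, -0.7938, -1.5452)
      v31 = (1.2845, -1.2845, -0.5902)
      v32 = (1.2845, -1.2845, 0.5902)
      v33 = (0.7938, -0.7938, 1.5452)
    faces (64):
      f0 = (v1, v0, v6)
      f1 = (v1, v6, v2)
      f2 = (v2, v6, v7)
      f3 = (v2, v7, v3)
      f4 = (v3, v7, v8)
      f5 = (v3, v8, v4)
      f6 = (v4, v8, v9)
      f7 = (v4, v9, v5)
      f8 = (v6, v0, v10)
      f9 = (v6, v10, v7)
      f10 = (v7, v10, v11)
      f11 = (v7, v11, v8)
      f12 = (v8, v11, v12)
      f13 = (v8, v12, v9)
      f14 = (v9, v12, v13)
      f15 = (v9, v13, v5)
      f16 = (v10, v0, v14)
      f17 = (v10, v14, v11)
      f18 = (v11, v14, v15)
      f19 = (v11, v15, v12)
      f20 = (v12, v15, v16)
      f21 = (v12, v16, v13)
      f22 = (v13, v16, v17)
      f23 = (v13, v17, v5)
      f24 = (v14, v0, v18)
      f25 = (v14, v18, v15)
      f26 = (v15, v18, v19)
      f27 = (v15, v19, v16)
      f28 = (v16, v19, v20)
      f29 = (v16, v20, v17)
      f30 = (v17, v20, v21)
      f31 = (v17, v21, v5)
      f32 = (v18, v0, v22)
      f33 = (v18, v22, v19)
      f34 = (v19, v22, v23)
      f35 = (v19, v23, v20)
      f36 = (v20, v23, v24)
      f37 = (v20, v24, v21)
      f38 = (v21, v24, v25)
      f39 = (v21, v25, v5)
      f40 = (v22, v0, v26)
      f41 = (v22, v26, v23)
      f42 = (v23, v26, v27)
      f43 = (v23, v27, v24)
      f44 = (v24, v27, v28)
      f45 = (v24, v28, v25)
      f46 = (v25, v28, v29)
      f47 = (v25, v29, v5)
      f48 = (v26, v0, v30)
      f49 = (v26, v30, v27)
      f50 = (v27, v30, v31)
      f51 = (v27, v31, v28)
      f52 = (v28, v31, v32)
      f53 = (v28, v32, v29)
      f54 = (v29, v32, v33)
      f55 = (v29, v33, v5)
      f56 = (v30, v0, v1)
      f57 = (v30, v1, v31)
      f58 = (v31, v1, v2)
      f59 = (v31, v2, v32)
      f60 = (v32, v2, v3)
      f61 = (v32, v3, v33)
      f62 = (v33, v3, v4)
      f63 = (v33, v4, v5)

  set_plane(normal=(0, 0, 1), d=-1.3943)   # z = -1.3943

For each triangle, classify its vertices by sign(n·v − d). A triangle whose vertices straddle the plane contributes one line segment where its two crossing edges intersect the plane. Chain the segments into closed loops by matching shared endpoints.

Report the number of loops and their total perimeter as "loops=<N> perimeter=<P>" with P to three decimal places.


loops=1 perimeter=7.545

Straddling triangles (16 of 64):
  (v1,v6,v2) [--+] → (0.955397, 0.668371, -1.3943)–(1.23233, 0, -1.3943)  len=0.7235
  (v2,v6,v7) [+-+] → (0.955397, 0.668371, -1.3943)–(0.871336, 0.871336, -1.3943)  len=0.2197
  (v6,v10,v7) [--+] → (0.202964, 1.14827, -1.3943)–(0.871336, 0.871336, -1.3943)  len=0.7235
  (v7,v10,v11) [+-+] → (0.202964, 1.14827, -1.3943)–(0, 1.23233, -1.3943)  len=0.2197
  (v10,v14,v11) [--+] → (-0.668371, 0.955397, -1.3943)–(0, 1.23233, -1.3943)  len=0.7235
  (v11,v14,v15) [+-+] → (-0.668371, 0.955397, -1.3943)–(-0.871336, 0.871336, -1.3943)  len=0.2197
  (v14,v18,v15) [--+] → (-1.14827, 0.202964, -1.3943)–(-0.871336, 0.871336, -1.3943)  len=0.7235
  (v15,v18,v19) [+-+] → (-1.14827, 0.202964, -1.3943)–(-1.23233, 0, -1.3943)  len=0.2197
  (v18,v22,v19) [--+] → (-0.955397, -0.668371, -1.3943)–(-1.23233, 0, -1.3943)  len=0.7235
  (v19,v22,v23) [+-+] → (-0.955397, -0.668371, -1.3943)–(-0.871336, -0.871336, -1.3943)  len=0.2197
  (v22,v26,v23) [--+] → (-0.202964, -1.14827, -1.3943)–(-0.871336, -0.871336, -1.3943)  len=0.7235
  (v23,v26,v27) [+-+] → (-0.202964, -1.14827, -1.3943)–(0, -1.23233, -1.3943)  len=0.2197
  (v26,v30,v27) [--+] → (0.668371, -0.955397, -1.3943)–(0, -1.23233, -1.3943)  len=0.7235
  (v27,v30,v31) [+-+] → (0.668371, -0.955397, -1.3943)–(0.871336, -0.871336, -1.3943)  len=0.2197
  (v30,v1,v31) [--+] → (1.14827, -0.202964, -1.3943)–(0.871336, -0.871336, -1.3943)  len=0.7235
  (v31,v1,v2) [+-+] → (1.14827, -0.202964, -1.3943)–(1.23233, 0, -1.3943)  len=0.2197

Chained into 1 loop(s):
  loop 1: 16 segments, perimeter = 7.5452
Total perimeter = 7.545
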